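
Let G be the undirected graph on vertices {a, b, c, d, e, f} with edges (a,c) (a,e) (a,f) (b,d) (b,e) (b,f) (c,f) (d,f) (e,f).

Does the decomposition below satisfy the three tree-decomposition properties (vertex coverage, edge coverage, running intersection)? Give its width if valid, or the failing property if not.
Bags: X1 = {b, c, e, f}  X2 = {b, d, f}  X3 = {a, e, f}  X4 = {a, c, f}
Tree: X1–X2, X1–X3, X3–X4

No — bags containing vertex c are not connected in the tree.

A tree decomposition must satisfy three properties: every vertex lies in some bag; for every edge, both endpoints lie together in some bag; and for every vertex, the bags containing it form a connected subtree. Here bags containing vertex c are not connected in the tree, so the decomposition is invalid.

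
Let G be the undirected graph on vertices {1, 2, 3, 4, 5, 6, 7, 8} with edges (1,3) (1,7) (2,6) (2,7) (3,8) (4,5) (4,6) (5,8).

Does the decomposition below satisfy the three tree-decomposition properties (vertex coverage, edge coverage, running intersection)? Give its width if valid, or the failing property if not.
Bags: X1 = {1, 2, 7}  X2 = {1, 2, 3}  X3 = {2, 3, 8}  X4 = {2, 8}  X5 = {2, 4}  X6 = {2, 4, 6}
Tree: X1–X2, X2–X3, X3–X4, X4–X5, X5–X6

A tree decomposition must satisfy three properties: every vertex lies in some bag; for every edge, both endpoints lie together in some bag; and for every vertex, the bags containing it form a connected subtree. Here vertex 5 appears in no bag, so the decomposition is invalid.

No — vertex 5 appears in no bag.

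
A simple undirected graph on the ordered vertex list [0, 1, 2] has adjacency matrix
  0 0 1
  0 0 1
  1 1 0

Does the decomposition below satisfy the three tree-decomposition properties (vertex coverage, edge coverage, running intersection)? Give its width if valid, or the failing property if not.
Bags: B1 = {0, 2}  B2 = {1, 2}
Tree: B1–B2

Vertex coverage: the bags together contain {0, 1, 2}, the full vertex set. Edge coverage: each edge of G has both endpoints in at least one bag. Running intersection: for every vertex, the bags containing it form a connected subtree. All three properties hold, so this is a valid tree decomposition of width max|bag| − 1 = 1, and hence tw(G) ≤ 1.

Yes; width 1.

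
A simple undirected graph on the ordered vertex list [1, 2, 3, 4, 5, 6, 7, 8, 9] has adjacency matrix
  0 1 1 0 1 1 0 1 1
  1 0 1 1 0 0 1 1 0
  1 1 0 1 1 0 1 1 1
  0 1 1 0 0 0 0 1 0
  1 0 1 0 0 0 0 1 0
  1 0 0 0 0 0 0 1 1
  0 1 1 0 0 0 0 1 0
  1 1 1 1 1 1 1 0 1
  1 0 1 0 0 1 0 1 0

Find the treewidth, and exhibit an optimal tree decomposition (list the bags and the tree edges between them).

Treewidth 3.
Bags: B1 = {1, 3, 8, 9}  B2 = {1, 2, 3, 8}  B3 = {2, 3, 7, 8}  B4 = {2, 3, 4, 8}  B5 = {1, 6, 8, 9}  B6 = {1, 3, 5, 8}
Tree: B1–B2, B2–B3, B2–B4, B1–B5, B1–B6

The largest bag has 4 vertices, giving width 3; this decomposition certifies tw(G) ≤ 3. For the lower bound, the 4 vertices {1, 3, 8, 9} are pairwise adjacent, and any tree decomposition puts a clique entirely inside one bag — forcing width ≥ 3. The upper and lower bounds meet at 3, so that is the treewidth.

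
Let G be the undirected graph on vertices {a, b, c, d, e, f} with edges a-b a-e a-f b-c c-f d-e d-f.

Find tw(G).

A width-2 tree decomposition is:
Bags: B1 = {b, c, f}  B2 = {a, b, f}  B3 = {a, d, f}  B4 = {a, d, e}
Tree: B1–B2, B2–B3, B3–B4
Each bag holds 3 vertices, so the decomposition has width 2, which upper-bounds the treewidth. For the lower bound, G contains the cycle c–b–a–f–c, so G is not a forest; only forests have treewidth ≤ 1, hence tw(G) ≥ 2. Hence tw(G) = 2 exactly.

2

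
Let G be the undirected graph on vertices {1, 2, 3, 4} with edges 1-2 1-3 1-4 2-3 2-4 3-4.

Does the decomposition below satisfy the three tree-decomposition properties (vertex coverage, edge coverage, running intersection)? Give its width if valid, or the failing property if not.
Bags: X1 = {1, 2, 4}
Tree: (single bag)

No — vertex 3 appears in no bag.

A tree decomposition must satisfy three properties: every vertex lies in some bag; for every edge, both endpoints lie together in some bag; and for every vertex, the bags containing it form a connected subtree. Here vertex 3 appears in no bag, so the decomposition is invalid.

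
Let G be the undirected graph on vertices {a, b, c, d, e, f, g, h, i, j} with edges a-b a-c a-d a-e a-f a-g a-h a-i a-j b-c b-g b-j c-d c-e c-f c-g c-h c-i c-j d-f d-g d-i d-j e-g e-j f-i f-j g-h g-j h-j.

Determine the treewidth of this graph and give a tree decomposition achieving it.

Each bag holds 5 vertices, so the decomposition has width 4, which upper-bounds the treewidth. Conversely, {a, c, d, g, j} is a clique of size 5, and the vertices of any clique must share a bag in every tree decomposition; so some bag has ≥ 5 vertices and tw(G) ≥ 4. Hence tw(G) = 4 exactly.

Treewidth 4.
Bags: B1 = {a, c, d, g, j}  B2 = {a, c, d, f, j}  B3 = {a, b, c, g, j}  B4 = {a, c, d, f, i}  B5 = {a, c, g, h, j}  B6 = {a, c, e, g, j}
Tree: B1–B2, B1–B3, B2–B4, B1–B5, B5–B6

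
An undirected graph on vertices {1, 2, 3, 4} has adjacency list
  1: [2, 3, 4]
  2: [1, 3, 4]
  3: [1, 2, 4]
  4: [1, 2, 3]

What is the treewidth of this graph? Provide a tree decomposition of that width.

A single bag containing all 4 vertices is trivially a valid decomposition of width 3. On the other hand G contains the 4-clique {1, 2, 3, 4}. A clique must lie in a single bag of any decomposition, so no decomposition can have width below 3. Therefore the treewidth is 3.

Treewidth 3.
One such decomposition:
Bags: B1 = {1, 2, 3, 4}
Tree: (single bag)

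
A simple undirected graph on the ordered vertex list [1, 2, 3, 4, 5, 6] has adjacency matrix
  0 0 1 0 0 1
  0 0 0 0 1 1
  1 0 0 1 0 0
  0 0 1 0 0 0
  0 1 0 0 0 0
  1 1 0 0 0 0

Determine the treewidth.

A width-1 tree decomposition is:
Bags: B1 = {3, 4}  B2 = {1, 3}  B3 = {1, 6}  B4 = {2, 6}  B5 = {2, 5}
Tree: B1–B2, B2–B3, B3–B4, B4–B5
Every bag has size at most 2, so the width is 2 − 1 = 1 and tw(G) ≤ 1. Any graph with an edge has treewidth ≥ 1, and G has the edge 4–3. Therefore the treewidth is 1.

1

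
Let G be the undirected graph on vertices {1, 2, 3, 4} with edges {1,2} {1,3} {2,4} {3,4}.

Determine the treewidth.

2

A width-2 tree decomposition is:
Bags: B1 = {2, 3, 4}  B2 = {1, 2, 3}
Tree: B1–B2
The largest bag has 3 vertices, giving width 2; this decomposition certifies tw(G) ≤ 2. Since 2–4–3–1–2 is a cycle in G, G is not acyclic. Forests are exactly the graphs of treewidth ≤ 1, so tw(G) ≥ 2. Therefore the treewidth is 2.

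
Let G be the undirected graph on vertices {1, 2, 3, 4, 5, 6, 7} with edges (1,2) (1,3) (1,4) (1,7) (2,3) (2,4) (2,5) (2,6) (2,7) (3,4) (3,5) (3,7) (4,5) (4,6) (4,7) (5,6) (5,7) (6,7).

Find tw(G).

4

A width-4 tree decomposition is:
Bags: B1 = {1, 2, 3, 4, 7}  B2 = {2, 3, 4, 5, 7}  B3 = {2, 4, 5, 6, 7}
Tree: B1–B2, B2–B3
Every bag has size at most 5, so the width is 5 − 1 = 4 and tw(G) ≤ 4. For the lower bound, the 5 vertices {1, 2, 3, 4, 7} are pairwise adjacent, and any tree decomposition puts a clique entirely inside one bag — forcing width ≥ 4. The upper and lower bounds meet at 4, so that is the treewidth.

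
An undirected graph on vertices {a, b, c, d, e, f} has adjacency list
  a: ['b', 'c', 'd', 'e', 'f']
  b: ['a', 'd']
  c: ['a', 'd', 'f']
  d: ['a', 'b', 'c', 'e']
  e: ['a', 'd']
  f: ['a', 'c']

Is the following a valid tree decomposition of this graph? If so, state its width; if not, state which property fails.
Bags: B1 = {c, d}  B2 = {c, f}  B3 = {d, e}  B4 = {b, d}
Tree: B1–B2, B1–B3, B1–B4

No — vertex a appears in no bag.

A tree decomposition must satisfy three properties: every vertex lies in some bag; for every edge, both endpoints lie together in some bag; and for every vertex, the bags containing it form a connected subtree. Here vertex a appears in no bag, so the decomposition is invalid.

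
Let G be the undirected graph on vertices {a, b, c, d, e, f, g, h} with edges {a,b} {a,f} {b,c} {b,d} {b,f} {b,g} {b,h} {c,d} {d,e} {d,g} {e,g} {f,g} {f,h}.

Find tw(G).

A width-2 tree decomposition is:
Bags: B1 = {b, f, g}  B2 = {b, d, g}  B3 = {d, e, g}  B4 = {b, c, d}  B5 = {b, f, h}  B6 = {a, b, f}
Tree: B1–B2, B2–B3, B2–B4, B1–B5, B1–B6
The largest bag has 3 vertices, giving width 2; this decomposition certifies tw(G) ≤ 2. For the lower bound, the 3 vertices {d, e, g} are pairwise adjacent, and any tree decomposition puts a clique entirely inside one bag — forcing width ≥ 2. Therefore the treewidth is 2.

2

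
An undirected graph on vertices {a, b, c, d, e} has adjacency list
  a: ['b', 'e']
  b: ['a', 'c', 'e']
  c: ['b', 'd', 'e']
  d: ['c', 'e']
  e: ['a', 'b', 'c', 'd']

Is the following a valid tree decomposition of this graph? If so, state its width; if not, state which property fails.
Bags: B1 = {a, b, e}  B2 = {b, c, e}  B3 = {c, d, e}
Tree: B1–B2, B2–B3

Yes; width 2.

Every vertex of G appears in some bag (union = {a, b, c, d, e}); every edge is covered by a bag; and for each vertex v the set of bags containing v is connected in the bag tree. The decomposition is therefore valid. The largest bag has 3 vertices, so the width is 2.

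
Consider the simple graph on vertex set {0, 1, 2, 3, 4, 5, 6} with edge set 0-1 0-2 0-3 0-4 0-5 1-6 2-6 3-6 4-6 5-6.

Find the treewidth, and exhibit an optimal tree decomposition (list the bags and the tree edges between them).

Treewidth 2.
One optimal decomposition is:
Bags: B1 = {0, 1, 6}  B2 = {0, 3, 6}  B3 = {0, 2, 6}  B4 = {0, 4, 6}  B5 = {0, 5, 6}
Tree: B1–B2, B2–B3, B3–B4, B4–B5

Each bag holds 3 vertices, so the decomposition has width 2, which upper-bounds the treewidth. For the lower bound, G contains the cycle 6–1–0–3–6, so G is not a forest; only forests have treewidth ≤ 1, hence tw(G) ≥ 2. The upper and lower bounds meet at 2, so that is the treewidth.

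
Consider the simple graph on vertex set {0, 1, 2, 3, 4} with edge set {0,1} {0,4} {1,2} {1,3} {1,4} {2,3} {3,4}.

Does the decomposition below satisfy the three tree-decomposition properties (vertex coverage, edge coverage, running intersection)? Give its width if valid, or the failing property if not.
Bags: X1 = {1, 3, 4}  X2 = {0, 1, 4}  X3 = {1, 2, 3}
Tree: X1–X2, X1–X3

Yes; width 2.

Vertex coverage: the bags together contain {0, 1, 2, 3, 4}, the full vertex set. Edge coverage: each edge of G has both endpoints in at least one bag. Running intersection: for every vertex, the bags containing it form a connected subtree. All three properties hold, so this is a valid tree decomposition of width max|bag| − 1 = 2, and hence tw(G) ≤ 2.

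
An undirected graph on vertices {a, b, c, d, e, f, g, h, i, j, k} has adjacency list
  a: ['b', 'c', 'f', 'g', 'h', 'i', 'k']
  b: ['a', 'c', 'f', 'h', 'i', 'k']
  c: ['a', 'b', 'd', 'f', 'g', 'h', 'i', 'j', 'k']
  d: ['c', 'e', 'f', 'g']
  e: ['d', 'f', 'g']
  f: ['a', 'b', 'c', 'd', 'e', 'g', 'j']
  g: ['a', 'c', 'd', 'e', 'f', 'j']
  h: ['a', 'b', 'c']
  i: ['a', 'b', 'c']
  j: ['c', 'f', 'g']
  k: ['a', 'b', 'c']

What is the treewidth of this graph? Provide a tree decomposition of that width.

Each bag holds 4 vertices, so the decomposition has width 3, which upper-bounds the treewidth. For the lower bound, the 4 vertices {d, e, f, g} are pairwise adjacent, and any tree decomposition puts a clique entirely inside one bag — forcing width ≥ 3. Combining the bounds, tw(G) = 3.

Treewidth 3.
Bags: B1 = {a, b, c, f}  B2 = {a, c, f, g}  B3 = {c, d, f, g}  B4 = {d, e, f, g}  B5 = {a, b, c, i}  B6 = {a, b, c, k}  B7 = {c, f, g, j}  B8 = {a, b, c, h}
Tree: B1–B2, B2–B3, B3–B4, B1–B5, B5–B6, B2–B7, B5–B8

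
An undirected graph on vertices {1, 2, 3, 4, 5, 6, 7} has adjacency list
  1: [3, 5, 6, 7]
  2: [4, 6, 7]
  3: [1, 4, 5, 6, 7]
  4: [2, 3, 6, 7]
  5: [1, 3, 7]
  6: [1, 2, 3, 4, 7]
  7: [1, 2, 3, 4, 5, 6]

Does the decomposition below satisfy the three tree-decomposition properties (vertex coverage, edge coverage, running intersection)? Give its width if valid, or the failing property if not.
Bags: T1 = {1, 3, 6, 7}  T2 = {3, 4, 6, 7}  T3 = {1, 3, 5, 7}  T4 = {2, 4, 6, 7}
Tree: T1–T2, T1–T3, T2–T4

Every vertex of G appears in some bag (union = {1, 2, 3, 4, 5, 6, 7}); every edge is covered by a bag; and for each vertex v the set of bags containing v is connected in the bag tree. The decomposition is therefore valid. The largest bag has 4 vertices, so the width is 3.

Yes; width 3.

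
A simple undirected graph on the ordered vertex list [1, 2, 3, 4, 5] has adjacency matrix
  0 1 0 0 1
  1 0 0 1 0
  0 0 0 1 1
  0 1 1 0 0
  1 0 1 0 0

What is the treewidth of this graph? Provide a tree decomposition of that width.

Each bag holds 3 vertices, so the decomposition has width 2, which upper-bounds the treewidth. Since 4–3–5–1–2–4 is a cycle in G, G is not acyclic. Forests are exactly the graphs of treewidth ≤ 1, so tw(G) ≥ 2. Therefore the treewidth is 2.

Treewidth 2.
One optimal decomposition is:
Bags: B1 = {3, 4, 5}  B2 = {1, 4, 5}  B3 = {1, 2, 4}
Tree: B1–B2, B2–B3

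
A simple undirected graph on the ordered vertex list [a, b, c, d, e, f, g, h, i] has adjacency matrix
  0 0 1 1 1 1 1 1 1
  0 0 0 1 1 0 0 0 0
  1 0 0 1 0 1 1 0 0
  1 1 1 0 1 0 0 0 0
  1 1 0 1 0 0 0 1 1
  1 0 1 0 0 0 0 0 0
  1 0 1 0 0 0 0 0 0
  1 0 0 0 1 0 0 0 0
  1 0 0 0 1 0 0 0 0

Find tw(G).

2

A width-2 tree decomposition is:
Bags: B1 = {a, c, f}  B2 = {a, c, d}  B3 = {a, d, e}  B4 = {a, e, h}  B5 = {a, c, g}  B6 = {b, d, e}  B7 = {a, e, i}
Tree: B1–B2, B2–B3, B3–B4, B1–B5, B3–B6, B4–B7
Every bag has size at most 3, so the width is 3 − 1 = 2 and tw(G) ≤ 2. For the lower bound, the 3 vertices {a, d, e} are pairwise adjacent, and any tree decomposition puts a clique entirely inside one bag — forcing width ≥ 2. Hence tw(G) = 2 exactly.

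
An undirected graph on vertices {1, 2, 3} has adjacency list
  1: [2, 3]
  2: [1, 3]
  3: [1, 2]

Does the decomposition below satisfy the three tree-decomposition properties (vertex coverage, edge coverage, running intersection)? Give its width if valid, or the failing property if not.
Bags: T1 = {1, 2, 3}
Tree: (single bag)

Every vertex of G appears in some bag (union = {1, 2, 3}); every edge is covered by a bag; and for each vertex v the set of bags containing v is connected in the bag tree. The decomposition is therefore valid. The largest bag has 3 vertices, so the width is 2.

Yes; width 2.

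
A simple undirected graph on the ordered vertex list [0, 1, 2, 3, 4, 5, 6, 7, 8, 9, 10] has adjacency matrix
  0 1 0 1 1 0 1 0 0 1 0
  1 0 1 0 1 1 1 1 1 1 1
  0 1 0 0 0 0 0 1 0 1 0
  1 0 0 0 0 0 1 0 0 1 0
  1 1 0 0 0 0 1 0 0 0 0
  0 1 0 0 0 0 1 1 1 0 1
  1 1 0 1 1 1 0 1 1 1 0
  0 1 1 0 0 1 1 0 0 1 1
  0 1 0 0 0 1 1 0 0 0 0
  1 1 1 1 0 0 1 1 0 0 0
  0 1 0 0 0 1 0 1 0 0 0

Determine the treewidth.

A width-3 tree decomposition is:
Bags: B1 = {0, 3, 6, 9}  B2 = {0, 1, 6, 9}  B3 = {1, 6, 7, 9}  B4 = {1, 5, 6, 7}  B5 = {1, 2, 7, 9}  B6 = {1, 5, 6, 8}  B7 = {0, 1, 4, 6}  B8 = {1, 5, 7, 10}
Tree: B1–B2, B2–B3, B3–B4, B3–B5, B4–B6, B2–B7, B4–B8
Every bag has size at most 4, so the width is 4 − 1 = 3 and tw(G) ≤ 3. For the lower bound, the 4 vertices {1, 2, 7, 9} are pairwise adjacent, and any tree decomposition puts a clique entirely inside one bag — forcing width ≥ 3. The upper and lower bounds meet at 3, so that is the treewidth.

3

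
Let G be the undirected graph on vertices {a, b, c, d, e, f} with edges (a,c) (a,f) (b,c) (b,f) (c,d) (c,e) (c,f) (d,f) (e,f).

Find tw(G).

2

A width-2 tree decomposition is:
Bags: B1 = {c, e, f}  B2 = {a, c, f}  B3 = {b, c, f}  B4 = {c, d, f}
Tree: B1–B2, B1–B3, B1–B4
Each bag holds 3 vertices, so the decomposition has width 2, which upper-bounds the treewidth. Conversely, {c, d, f} is a clique of size 3, and the vertices of any clique must share a bag in every tree decomposition; so some bag has ≥ 3 vertices and tw(G) ≥ 2. Hence tw(G) = 2 exactly.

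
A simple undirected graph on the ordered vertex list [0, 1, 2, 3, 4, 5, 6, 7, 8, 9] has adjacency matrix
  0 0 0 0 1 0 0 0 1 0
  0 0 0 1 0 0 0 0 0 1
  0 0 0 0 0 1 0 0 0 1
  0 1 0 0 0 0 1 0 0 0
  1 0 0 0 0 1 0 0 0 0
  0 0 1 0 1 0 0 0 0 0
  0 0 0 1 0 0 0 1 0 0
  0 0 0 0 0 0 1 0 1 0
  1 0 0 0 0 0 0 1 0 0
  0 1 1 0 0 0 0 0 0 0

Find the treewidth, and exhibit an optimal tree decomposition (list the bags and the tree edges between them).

Treewidth 2.
One such decomposition:
Bags: B1 = {0, 4, 5}  B2 = {0, 2, 5}  B3 = {0, 2, 9}  B4 = {0, 1, 9}  B5 = {0, 1, 3}  B6 = {0, 3, 6}  B7 = {0, 6, 7}  B8 = {0, 7, 8}
Tree: B1–B2, B2–B3, B3–B4, B4–B5, B5–B6, B6–B7, B7–B8

Each bag holds 3 vertices, so the decomposition has width 2, which upper-bounds the treewidth. Since 0–4–5–2–9–1–3–6–7–8–0 is a cycle in G, G is not acyclic. Forests are exactly the graphs of treewidth ≤ 1, so tw(G) ≥ 2. Hence tw(G) = 2 exactly.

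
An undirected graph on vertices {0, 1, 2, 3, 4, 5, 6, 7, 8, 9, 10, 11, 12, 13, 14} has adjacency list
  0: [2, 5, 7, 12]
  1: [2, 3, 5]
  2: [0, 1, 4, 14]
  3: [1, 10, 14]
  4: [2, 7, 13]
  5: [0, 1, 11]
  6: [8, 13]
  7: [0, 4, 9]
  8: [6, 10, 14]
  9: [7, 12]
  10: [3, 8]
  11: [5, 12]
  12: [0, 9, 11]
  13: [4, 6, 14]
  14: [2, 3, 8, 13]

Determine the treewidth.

3

A width-3 tree decomposition is:
Bags: B1 = {5, 9, 11, 12}  B2 = {0, 5, 9, 12}  B3 = {0, 5, 7, 9}  B4 = {0, 1, 5, 7}  B5 = {0, 1, 2, 7}  B6 = {1, 2, 4, 7}  B7 = {1, 2, 3, 4}  B8 = {2, 3, 4, 14}  B9 = {3, 4, 13, 14}  B10 = {3, 10, 13, 14}  B11 = {8, 10, 13, 14}  B12 = {6, 8, 10, 13}
Tree: B1–B2, B2–B3, B3–B4, B4–B5, B5–B6, B6–B7, B7–B8, B8–B9, B9–B10, B10–B11, B11–B12
The largest bag has 4 vertices, giving width 3; this decomposition certifies tw(G) ≤ 3. For the lower bound: the 4 vertex sets {9,11,12}, {5}, {0}, {1,2,4,7} are disjoint, each induces a connected subgraph, and every pair is joined by at least one edge of G. Contracting each set to a single vertex therefore yields K_{4} as a minor, and since treewidth is minor-monotone, tw(G) ≥ tw(K_{4}) = 3. Therefore the treewidth is 3.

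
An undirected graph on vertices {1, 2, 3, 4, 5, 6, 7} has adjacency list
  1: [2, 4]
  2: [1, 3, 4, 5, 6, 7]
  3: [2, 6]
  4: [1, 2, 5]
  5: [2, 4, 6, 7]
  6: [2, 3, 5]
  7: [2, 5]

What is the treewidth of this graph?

2

A width-2 tree decomposition is:
Bags: B1 = {2, 5, 6}  B2 = {2, 4, 5}  B3 = {2, 5, 7}  B4 = {2, 3, 6}  B5 = {1, 2, 4}
Tree: B1–B2, B2–B3, B1–B4, B2–B5
Each bag holds 3 vertices, so the decomposition has width 2, which upper-bounds the treewidth. On the other hand G contains the 3-clique {1, 2, 4}. A clique must lie in a single bag of any decomposition, so no decomposition can have width below 2. Combining the bounds, tw(G) = 2.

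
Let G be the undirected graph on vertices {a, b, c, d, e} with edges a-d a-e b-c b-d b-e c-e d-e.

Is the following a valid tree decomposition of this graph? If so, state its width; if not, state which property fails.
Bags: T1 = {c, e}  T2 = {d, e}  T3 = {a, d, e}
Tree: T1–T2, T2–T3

No — vertex b appears in no bag.

A tree decomposition must satisfy three properties: every vertex lies in some bag; for every edge, both endpoints lie together in some bag; and for every vertex, the bags containing it form a connected subtree. Here vertex b appears in no bag, so the decomposition is invalid.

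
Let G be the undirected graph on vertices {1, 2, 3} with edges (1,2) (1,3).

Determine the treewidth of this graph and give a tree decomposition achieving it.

Each bag holds 2 vertices, so the decomposition has width 1, which upper-bounds the treewidth. Any graph with an edge has treewidth ≥ 1, and G has the edge 1–2. The upper and lower bounds meet at 1, so that is the treewidth.

Treewidth 1.
Bags: B1 = {1, 2}  B2 = {1, 3}
Tree: B1–B2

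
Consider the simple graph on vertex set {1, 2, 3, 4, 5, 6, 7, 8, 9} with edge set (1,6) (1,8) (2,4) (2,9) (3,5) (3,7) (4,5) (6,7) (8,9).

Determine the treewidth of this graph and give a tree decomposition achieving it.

The largest bag has 3 vertices, giving width 2; this decomposition certifies tw(G) ≤ 2. Since 4–5–3–7–6–1–8–9–2–4 is a cycle in G, G is not acyclic. Forests are exactly the graphs of treewidth ≤ 1, so tw(G) ≥ 2. Hence tw(G) = 2 exactly.

Treewidth 2.
Bags: B1 = {3, 4, 5}  B2 = {3, 4, 7}  B3 = {4, 6, 7}  B4 = {1, 4, 6}  B5 = {1, 4, 8}  B6 = {4, 8, 9}  B7 = {2, 4, 9}
Tree: B1–B2, B2–B3, B3–B4, B4–B5, B5–B6, B6–B7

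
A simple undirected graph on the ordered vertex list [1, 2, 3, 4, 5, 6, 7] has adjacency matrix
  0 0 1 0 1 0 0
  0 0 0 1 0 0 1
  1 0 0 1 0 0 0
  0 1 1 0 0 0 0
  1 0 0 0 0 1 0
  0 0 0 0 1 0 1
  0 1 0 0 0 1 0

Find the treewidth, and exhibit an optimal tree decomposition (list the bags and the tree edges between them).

Treewidth 2.
One optimal decomposition is:
Bags: B1 = {2, 4, 7}  B2 = {4, 6, 7}  B3 = {4, 5, 6}  B4 = {1, 4, 5}  B5 = {1, 3, 4}
Tree: B1–B2, B2–B3, B3–B4, B4–B5

Every bag has size at most 3, so the width is 3 − 1 = 2 and tw(G) ≤ 2. The edges 4–2–7–6–5–1–3–4 form a cycle, so G is not a tree and its treewidth is at least 2. Hence tw(G) = 2 exactly.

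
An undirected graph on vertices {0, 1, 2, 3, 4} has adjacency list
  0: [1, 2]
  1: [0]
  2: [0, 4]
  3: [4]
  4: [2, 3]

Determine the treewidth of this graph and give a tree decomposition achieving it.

Treewidth 1.
One optimal decomposition is:
Bags: B1 = {0, 1}  B2 = {0, 2}  B3 = {2, 4}  B4 = {3, 4}
Tree: B1–B2, B2–B3, B3–B4

The largest bag has 2 vertices, giving width 1; this decomposition certifies tw(G) ≤ 1. Since G has at least one edge (e.g. 1–0), it is not an edgeless graph, so tw(G) ≥ 1. Combining the bounds, tw(G) = 1.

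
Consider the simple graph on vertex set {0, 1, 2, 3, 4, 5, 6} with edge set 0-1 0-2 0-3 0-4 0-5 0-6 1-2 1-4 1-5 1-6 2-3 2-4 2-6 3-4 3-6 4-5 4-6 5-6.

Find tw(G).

A width-4 tree decomposition is:
Bags: B1 = {0, 1, 2, 4, 6}  B2 = {0, 1, 4, 5, 6}  B3 = {0, 2, 3, 4, 6}
Tree: B1–B2, B1–B3
The largest bag has 5 vertices, giving width 4; this decomposition certifies tw(G) ≤ 4. For the lower bound, the 5 vertices {0, 1, 2, 4, 6} are pairwise adjacent, and any tree decomposition puts a clique entirely inside one bag — forcing width ≥ 4. Combining the bounds, tw(G) = 4.

4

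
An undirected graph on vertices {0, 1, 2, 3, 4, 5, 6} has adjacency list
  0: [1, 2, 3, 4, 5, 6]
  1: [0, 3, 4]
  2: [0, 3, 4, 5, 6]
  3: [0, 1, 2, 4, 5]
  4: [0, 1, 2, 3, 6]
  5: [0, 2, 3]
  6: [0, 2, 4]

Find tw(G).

3

A width-3 tree decomposition is:
Bags: B1 = {0, 1, 3, 4}  B2 = {0, 2, 3, 4}  B3 = {0, 2, 4, 6}  B4 = {0, 2, 3, 5}
Tree: B1–B2, B2–B3, B2–B4
The largest bag has 4 vertices, giving width 3; this decomposition certifies tw(G) ≤ 3. Conversely, {0, 1, 3, 4} is a clique of size 4, and the vertices of any clique must share a bag in every tree decomposition; so some bag has ≥ 4 vertices and tw(G) ≥ 3. Therefore the treewidth is 3.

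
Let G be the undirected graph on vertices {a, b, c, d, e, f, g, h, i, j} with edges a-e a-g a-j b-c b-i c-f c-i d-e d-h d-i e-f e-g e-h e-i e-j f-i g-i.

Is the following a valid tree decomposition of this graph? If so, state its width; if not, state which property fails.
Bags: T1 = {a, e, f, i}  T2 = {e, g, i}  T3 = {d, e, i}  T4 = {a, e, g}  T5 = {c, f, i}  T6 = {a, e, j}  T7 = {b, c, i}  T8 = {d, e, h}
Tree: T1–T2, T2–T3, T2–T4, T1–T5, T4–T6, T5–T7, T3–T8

A tree decomposition must satisfy three properties: every vertex lies in some bag; for every edge, both endpoints lie together in some bag; and for every vertex, the bags containing it form a connected subtree. Here bags containing vertex a are not connected in the tree, so the decomposition is invalid.

No — bags containing vertex a are not connected in the tree.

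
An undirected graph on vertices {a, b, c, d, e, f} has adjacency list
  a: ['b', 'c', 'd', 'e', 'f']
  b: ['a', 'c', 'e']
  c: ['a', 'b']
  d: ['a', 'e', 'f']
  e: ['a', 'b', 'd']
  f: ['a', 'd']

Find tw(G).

A width-2 tree decomposition is:
Bags: B1 = {a, d, e}  B2 = {a, d, f}  B3 = {a, b, e}  B4 = {a, b, c}
Tree: B1–B2, B1–B3, B3–B4
Every bag has size at most 3, so the width is 3 − 1 = 2 and tw(G) ≤ 2. On the other hand G contains the 3-clique {a, d, e}. A clique must lie in a single bag of any decomposition, so no decomposition can have width below 2. Combining the bounds, tw(G) = 2.

2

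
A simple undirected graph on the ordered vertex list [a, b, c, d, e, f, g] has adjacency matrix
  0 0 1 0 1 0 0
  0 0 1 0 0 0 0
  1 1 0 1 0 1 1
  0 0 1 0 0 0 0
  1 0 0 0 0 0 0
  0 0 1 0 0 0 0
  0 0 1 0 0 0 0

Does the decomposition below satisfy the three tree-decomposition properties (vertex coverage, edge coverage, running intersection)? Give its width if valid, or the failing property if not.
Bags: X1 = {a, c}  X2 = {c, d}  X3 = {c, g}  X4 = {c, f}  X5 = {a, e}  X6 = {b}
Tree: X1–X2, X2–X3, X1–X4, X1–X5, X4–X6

No — edge (c,b) lies in no bag.

A tree decomposition must satisfy three properties: every vertex lies in some bag; for every edge, both endpoints lie together in some bag; and for every vertex, the bags containing it form a connected subtree. Here edge (c,b) lies in no bag, so the decomposition is invalid.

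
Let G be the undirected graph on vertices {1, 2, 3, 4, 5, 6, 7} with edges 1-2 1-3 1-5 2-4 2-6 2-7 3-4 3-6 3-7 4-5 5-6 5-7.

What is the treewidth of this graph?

3

A width-3 tree decomposition is:
Bags: B1 = {2, 3, 4, 5}  B2 = {2, 3, 5, 7}  B3 = {2, 3, 5, 6}  B4 = {1, 2, 3, 5}
Tree: B1–B2, B2–B3, B3–B4
The largest bag has 4 vertices, giving width 3; this decomposition certifies tw(G) ≤ 3. For the lower bound: the 4 vertex sets {2,4}, {5,7}, {3}, {6} are disjoint, each induces a connected subgraph, and every pair is joined by at least one edge of G. Contracting each set to a single vertex therefore yields K_{4} as a minor, and since treewidth is minor-monotone, tw(G) ≥ tw(K_{4}) = 3. Combining the bounds, tw(G) = 3.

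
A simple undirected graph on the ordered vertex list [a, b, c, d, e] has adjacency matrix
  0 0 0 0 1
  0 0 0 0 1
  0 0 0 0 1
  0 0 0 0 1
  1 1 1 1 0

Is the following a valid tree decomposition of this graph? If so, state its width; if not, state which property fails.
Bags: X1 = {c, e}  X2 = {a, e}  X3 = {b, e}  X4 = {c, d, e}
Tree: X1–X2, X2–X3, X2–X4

A tree decomposition must satisfy three properties: every vertex lies in some bag; for every edge, both endpoints lie together in some bag; and for every vertex, the bags containing it form a connected subtree. Here bags containing vertex c are not connected in the tree, so the decomposition is invalid.

No — bags containing vertex c are not connected in the tree.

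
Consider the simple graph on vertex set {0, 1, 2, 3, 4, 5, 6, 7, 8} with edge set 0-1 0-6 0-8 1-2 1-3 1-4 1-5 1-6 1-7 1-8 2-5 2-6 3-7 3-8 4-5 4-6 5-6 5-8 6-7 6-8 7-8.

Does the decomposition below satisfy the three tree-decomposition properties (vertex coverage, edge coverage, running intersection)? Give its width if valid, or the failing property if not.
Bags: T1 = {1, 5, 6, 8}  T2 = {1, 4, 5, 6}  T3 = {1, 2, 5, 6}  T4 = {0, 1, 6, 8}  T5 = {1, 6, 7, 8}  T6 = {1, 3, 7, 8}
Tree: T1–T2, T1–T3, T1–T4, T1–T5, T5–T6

Yes; width 3.

Every vertex of G appears in some bag (union = {0, 1, 2, 3, 4, 5, 6, 7, 8}); every edge is covered by a bag; and for each vertex v the set of bags containing v is connected in the bag tree. The decomposition is therefore valid. The largest bag has 4 vertices, so the width is 3.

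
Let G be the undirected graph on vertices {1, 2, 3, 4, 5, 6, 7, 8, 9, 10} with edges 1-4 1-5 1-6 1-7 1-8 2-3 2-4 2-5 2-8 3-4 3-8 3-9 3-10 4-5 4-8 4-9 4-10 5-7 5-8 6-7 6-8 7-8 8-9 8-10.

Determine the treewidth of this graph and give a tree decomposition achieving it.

Treewidth 3.
One such decomposition:
Bags: B1 = {1, 4, 5, 8}  B2 = {1, 5, 7, 8}  B3 = {2, 4, 5, 8}  B4 = {2, 3, 4, 8}  B5 = {3, 4, 8, 9}  B6 = {1, 6, 7, 8}  B7 = {3, 4, 8, 10}
Tree: B1–B2, B1–B3, B3–B4, B4–B5, B2–B6, B5–B7

Every bag has size at most 4, so the width is 4 − 1 = 3 and tw(G) ≤ 3. On the other hand G contains the 4-clique {1, 4, 5, 8}. A clique must lie in a single bag of any decomposition, so no decomposition can have width below 3. Therefore the treewidth is 3.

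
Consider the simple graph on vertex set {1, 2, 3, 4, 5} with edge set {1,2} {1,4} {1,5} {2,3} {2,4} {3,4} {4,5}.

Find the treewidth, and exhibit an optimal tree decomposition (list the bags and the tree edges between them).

Each bag holds 3 vertices, so the decomposition has width 2, which upper-bounds the treewidth. Conversely, {1, 2, 4} is a clique of size 3, and the vertices of any clique must share a bag in every tree decomposition; so some bag has ≥ 3 vertices and tw(G) ≥ 2. Hence tw(G) = 2 exactly.

Treewidth 2.
One such decomposition:
Bags: B1 = {1, 2, 4}  B2 = {2, 3, 4}  B3 = {1, 4, 5}
Tree: B1–B2, B1–B3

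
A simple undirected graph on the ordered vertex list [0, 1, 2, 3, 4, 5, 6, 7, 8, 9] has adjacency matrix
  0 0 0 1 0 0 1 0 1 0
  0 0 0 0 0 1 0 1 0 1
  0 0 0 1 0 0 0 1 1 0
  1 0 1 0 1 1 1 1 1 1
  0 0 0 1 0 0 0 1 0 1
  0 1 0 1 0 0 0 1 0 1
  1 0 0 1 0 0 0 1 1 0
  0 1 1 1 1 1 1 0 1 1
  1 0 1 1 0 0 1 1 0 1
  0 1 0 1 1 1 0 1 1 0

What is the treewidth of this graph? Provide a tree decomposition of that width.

Every bag has size at most 4, so the width is 4 − 1 = 3 and tw(G) ≤ 3. On the other hand G contains the 4-clique {1, 5, 7, 9}. A clique must lie in a single bag of any decomposition, so no decomposition can have width below 3. Therefore the treewidth is 3.

Treewidth 3.
One such decomposition:
Bags: B1 = {3, 5, 7, 9}  B2 = {3, 7, 8, 9}  B3 = {3, 4, 7, 9}  B4 = {2, 3, 7, 8}  B5 = {3, 6, 7, 8}  B6 = {1, 5, 7, 9}  B7 = {0, 3, 6, 8}
Tree: B1–B2, B1–B3, B2–B4, B2–B5, B1–B6, B5–B7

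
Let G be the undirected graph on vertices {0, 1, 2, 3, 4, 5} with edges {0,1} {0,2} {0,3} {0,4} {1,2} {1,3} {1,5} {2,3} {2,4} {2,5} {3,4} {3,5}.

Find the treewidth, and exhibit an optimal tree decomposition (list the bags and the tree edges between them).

Every bag has size at most 4, so the width is 4 − 1 = 3 and tw(G) ≤ 3. Conversely, {0, 1, 2, 3} is a clique of size 4, and the vertices of any clique must share a bag in every tree decomposition; so some bag has ≥ 4 vertices and tw(G) ≥ 3. Combining the bounds, tw(G) = 3.

Treewidth 3.
One optimal decomposition is:
Bags: B1 = {0, 1, 2, 3}  B2 = {0, 2, 3, 4}  B3 = {1, 2, 3, 5}
Tree: B1–B2, B1–B3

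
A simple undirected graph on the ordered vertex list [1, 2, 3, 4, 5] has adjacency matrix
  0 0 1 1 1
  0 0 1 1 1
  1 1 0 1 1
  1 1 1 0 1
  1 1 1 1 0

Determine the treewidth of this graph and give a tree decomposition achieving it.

Treewidth 3.
One such decomposition:
Bags: B1 = {1, 3, 4, 5}  B2 = {2, 3, 4, 5}
Tree: B1–B2

The largest bag has 4 vertices, giving width 3; this decomposition certifies tw(G) ≤ 3. Conversely, {1, 3, 4, 5} is a clique of size 4, and the vertices of any clique must share a bag in every tree decomposition; so some bag has ≥ 4 vertices and tw(G) ≥ 3. Hence tw(G) = 3 exactly.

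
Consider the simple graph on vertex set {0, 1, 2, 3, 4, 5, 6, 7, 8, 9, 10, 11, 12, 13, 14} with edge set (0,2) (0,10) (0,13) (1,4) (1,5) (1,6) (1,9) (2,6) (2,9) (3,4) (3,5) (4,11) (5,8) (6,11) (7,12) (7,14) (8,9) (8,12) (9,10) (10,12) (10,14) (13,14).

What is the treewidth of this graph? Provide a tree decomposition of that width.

Treewidth 3.
One such decomposition:
Bags: B1 = {3, 4, 5, 11}  B2 = {1, 4, 5, 11}  B3 = {1, 5, 6, 11}  B4 = {1, 5, 6, 8}  B5 = {1, 6, 8, 9}  B6 = {2, 6, 8, 9}  B7 = {2, 8, 9, 12}  B8 = {2, 9, 10, 12}  B9 = {0, 2, 10, 12}  B10 = {0, 7, 10, 12}  B11 = {0, 7, 10, 14}  B12 = {0, 7, 13, 14}
Tree: B1–B2, B2–B3, B3–B4, B4–B5, B5–B6, B6–B7, B7–B8, B8–B9, B9–B10, B10–B11, B11–B12

Each bag holds 4 vertices, so the decomposition has width 3, which upper-bounds the treewidth. For the lower bound: the 4 vertex sets {3,4,11}, {5}, {1}, {2,6,8,9} are disjoint, each induces a connected subgraph, and every pair is joined by at least one edge of G. Contracting each set to a single vertex therefore yields K_{4} as a minor, and since treewidth is minor-monotone, tw(G) ≥ tw(K_{4}) = 3. The upper and lower bounds meet at 3, so that is the treewidth.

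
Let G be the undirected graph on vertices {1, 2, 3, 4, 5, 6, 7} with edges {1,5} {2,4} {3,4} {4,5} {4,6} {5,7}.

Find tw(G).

A width-1 tree decomposition is:
Bags: B1 = {5, 7}  B2 = {4, 5}  B3 = {2, 4}  B4 = {4, 6}  B5 = {1, 5}  B6 = {3, 4}
Tree: B1–B2, B2–B3, B3–B4, B2–B5, B4–B6
Every bag has size at most 2, so the width is 2 − 1 = 1 and tw(G) ≤ 1. Since G has at least one edge (e.g. 5–7), it is not an edgeless graph, so tw(G) ≥ 1. Therefore the treewidth is 1.

1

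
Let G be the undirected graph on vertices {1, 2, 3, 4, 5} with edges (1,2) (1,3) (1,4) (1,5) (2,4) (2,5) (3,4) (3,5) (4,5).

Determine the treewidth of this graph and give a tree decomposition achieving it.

Treewidth 3.
One optimal decomposition is:
Bags: B1 = {1, 2, 4, 5}  B2 = {1, 3, 4, 5}
Tree: B1–B2

The largest bag has 4 vertices, giving width 3; this decomposition certifies tw(G) ≤ 3. On the other hand G contains the 4-clique {1, 2, 4, 5}. A clique must lie in a single bag of any decomposition, so no decomposition can have width below 3. Combining the bounds, tw(G) = 3.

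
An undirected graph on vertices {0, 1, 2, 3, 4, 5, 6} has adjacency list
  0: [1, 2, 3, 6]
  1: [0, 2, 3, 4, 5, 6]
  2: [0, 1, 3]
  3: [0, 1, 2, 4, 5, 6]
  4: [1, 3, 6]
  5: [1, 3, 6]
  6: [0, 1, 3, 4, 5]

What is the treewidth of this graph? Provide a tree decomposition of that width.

The largest bag has 4 vertices, giving width 3; this decomposition certifies tw(G) ≤ 3. For the lower bound, the 4 vertices {0, 1, 2, 3} are pairwise adjacent, and any tree decomposition puts a clique entirely inside one bag — forcing width ≥ 3. The upper and lower bounds meet at 3, so that is the treewidth.

Treewidth 3.
Bags: B1 = {0, 1, 2, 3}  B2 = {0, 1, 3, 6}  B3 = {1, 3, 5, 6}  B4 = {1, 3, 4, 6}
Tree: B1–B2, B2–B3, B2–B4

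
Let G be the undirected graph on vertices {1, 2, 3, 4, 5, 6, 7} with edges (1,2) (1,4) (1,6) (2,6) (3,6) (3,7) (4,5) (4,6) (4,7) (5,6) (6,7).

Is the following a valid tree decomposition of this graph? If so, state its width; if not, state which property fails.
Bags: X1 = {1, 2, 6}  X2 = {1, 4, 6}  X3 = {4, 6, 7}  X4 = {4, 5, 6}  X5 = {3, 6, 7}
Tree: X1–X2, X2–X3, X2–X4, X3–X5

Vertex coverage: the bags together contain {1, 2, 3, 4, 5, 6, 7}, the full vertex set. Edge coverage: each edge of G has both endpoints in at least one bag. Running intersection: for every vertex, the bags containing it form a connected subtree. All three properties hold, so this is a valid tree decomposition of width max|bag| − 1 = 2, and hence tw(G) ≤ 2.

Yes; width 2.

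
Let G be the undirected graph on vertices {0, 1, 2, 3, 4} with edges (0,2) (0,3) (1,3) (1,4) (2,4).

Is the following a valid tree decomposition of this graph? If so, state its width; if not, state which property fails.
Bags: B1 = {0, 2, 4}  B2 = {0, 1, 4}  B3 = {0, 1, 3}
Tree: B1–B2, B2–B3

Yes; width 2.

Vertex coverage: the bags together contain {0, 1, 2, 3, 4}, the full vertex set. Edge coverage: each edge of G has both endpoints in at least one bag. Running intersection: for every vertex, the bags containing it form a connected subtree. All three properties hold, so this is a valid tree decomposition of width max|bag| − 1 = 2, and hence tw(G) ≤ 2.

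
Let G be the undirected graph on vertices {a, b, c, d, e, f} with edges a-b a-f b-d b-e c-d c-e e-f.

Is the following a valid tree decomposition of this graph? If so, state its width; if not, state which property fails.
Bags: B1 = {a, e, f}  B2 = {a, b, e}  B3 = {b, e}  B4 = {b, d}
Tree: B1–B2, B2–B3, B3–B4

No — vertex c appears in no bag.

A tree decomposition must satisfy three properties: every vertex lies in some bag; for every edge, both endpoints lie together in some bag; and for every vertex, the bags containing it form a connected subtree. Here vertex c appears in no bag, so the decomposition is invalid.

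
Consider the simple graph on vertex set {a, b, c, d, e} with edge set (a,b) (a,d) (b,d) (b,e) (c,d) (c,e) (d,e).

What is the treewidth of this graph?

2

A width-2 tree decomposition is:
Bags: B1 = {b, d, e}  B2 = {c, d, e}  B3 = {a, b, d}
Tree: B1–B2, B1–B3
The largest bag has 3 vertices, giving width 2; this decomposition certifies tw(G) ≤ 2. Conversely, {c, d, e} is a clique of size 3, and the vertices of any clique must share a bag in every tree decomposition; so some bag has ≥ 3 vertices and tw(G) ≥ 2. Combining the bounds, tw(G) = 2.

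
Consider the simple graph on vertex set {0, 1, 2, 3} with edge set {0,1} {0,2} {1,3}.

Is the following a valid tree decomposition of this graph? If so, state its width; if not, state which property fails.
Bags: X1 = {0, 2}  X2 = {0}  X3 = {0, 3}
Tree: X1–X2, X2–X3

No — vertex 1 appears in no bag.

A tree decomposition must satisfy three properties: every vertex lies in some bag; for every edge, both endpoints lie together in some bag; and for every vertex, the bags containing it form a connected subtree. Here vertex 1 appears in no bag, so the decomposition is invalid.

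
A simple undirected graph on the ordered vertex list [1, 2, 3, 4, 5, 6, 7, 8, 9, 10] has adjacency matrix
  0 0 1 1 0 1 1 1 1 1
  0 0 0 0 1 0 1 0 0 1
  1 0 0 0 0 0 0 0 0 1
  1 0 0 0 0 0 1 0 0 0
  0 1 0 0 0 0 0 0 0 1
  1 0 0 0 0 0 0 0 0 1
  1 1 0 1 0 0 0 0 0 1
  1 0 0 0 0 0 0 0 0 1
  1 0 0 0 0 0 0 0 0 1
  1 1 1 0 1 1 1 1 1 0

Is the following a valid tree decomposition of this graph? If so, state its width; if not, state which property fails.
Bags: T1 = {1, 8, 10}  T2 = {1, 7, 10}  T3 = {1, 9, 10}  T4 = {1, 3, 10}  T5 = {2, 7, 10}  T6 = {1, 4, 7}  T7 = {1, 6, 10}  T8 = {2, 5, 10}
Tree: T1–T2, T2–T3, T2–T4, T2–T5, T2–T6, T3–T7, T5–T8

Every vertex of G appears in some bag (union = {1, 2, 3, 4, 5, 6, 7, 8, 9, 10}); every edge is covered by a bag; and for each vertex v the set of bags containing v is connected in the bag tree. The decomposition is therefore valid. The largest bag has 3 vertices, so the width is 2.

Yes; width 2.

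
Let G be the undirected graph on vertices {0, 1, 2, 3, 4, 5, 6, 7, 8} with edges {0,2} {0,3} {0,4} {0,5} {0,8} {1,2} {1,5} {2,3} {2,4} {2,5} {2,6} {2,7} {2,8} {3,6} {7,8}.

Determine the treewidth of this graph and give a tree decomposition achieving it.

Treewidth 2.
Bags: B1 = {0, 2, 3}  B2 = {0, 2, 8}  B3 = {2, 7, 8}  B4 = {0, 2, 5}  B5 = {2, 3, 6}  B6 = {1, 2, 5}  B7 = {0, 2, 4}
Tree: B1–B2, B2–B3, B2–B4, B1–B5, B4–B6, B2–B7

Every bag has size at most 3, so the width is 3 − 1 = 2 and tw(G) ≤ 2. For the lower bound, the 3 vertices {0, 2, 8} are pairwise adjacent, and any tree decomposition puts a clique entirely inside one bag — forcing width ≥ 2. Combining the bounds, tw(G) = 2.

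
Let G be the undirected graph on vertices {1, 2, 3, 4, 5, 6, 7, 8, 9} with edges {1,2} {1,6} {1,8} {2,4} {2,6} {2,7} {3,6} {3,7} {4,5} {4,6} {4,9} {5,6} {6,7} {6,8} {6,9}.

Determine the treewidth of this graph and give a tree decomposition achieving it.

Treewidth 2.
One such decomposition:
Bags: B1 = {2, 4, 6}  B2 = {2, 6, 7}  B3 = {1, 2, 6}  B4 = {4, 5, 6}  B5 = {1, 6, 8}  B6 = {4, 6, 9}  B7 = {3, 6, 7}
Tree: B1–B2, B1–B3, B1–B4, B3–B5, B4–B6, B2–B7

Every bag has size at most 3, so the width is 3 − 1 = 2 and tw(G) ≤ 2. On the other hand G contains the 3-clique {1, 2, 6}. A clique must lie in a single bag of any decomposition, so no decomposition can have width below 2. The upper and lower bounds meet at 2, so that is the treewidth.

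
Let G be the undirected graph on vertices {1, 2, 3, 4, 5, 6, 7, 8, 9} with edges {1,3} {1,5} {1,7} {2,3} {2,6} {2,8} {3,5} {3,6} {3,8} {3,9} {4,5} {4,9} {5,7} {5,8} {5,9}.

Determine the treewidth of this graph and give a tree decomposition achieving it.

The largest bag has 3 vertices, giving width 2; this decomposition certifies tw(G) ≤ 2. For the lower bound, the 3 vertices {2, 3, 8} are pairwise adjacent, and any tree decomposition puts a clique entirely inside one bag — forcing width ≥ 2. The upper and lower bounds meet at 2, so that is the treewidth.

Treewidth 2.
Bags: B1 = {3, 5, 9}  B2 = {3, 5, 8}  B3 = {1, 3, 5}  B4 = {1, 5, 7}  B5 = {4, 5, 9}  B6 = {2, 3, 8}  B7 = {2, 3, 6}
Tree: B1–B2, B2–B3, B3–B4, B1–B5, B2–B6, B6–B7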